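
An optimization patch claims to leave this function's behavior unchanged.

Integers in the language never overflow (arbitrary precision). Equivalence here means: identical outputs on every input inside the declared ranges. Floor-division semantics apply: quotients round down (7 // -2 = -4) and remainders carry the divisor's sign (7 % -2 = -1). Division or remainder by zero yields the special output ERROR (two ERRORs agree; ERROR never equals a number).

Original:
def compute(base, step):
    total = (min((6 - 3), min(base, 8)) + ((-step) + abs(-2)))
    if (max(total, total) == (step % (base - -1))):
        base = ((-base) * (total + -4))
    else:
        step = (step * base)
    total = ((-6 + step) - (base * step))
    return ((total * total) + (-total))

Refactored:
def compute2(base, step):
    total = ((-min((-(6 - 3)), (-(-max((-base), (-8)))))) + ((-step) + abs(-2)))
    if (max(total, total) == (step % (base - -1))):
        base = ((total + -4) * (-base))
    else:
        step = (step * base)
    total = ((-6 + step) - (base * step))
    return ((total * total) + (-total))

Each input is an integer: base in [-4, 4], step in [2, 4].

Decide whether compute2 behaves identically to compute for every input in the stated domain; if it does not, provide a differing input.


Input base=0, step=2: 20 from compute versus 42 from compute2.
verdict: not equivalent; witness: base=0, step=2


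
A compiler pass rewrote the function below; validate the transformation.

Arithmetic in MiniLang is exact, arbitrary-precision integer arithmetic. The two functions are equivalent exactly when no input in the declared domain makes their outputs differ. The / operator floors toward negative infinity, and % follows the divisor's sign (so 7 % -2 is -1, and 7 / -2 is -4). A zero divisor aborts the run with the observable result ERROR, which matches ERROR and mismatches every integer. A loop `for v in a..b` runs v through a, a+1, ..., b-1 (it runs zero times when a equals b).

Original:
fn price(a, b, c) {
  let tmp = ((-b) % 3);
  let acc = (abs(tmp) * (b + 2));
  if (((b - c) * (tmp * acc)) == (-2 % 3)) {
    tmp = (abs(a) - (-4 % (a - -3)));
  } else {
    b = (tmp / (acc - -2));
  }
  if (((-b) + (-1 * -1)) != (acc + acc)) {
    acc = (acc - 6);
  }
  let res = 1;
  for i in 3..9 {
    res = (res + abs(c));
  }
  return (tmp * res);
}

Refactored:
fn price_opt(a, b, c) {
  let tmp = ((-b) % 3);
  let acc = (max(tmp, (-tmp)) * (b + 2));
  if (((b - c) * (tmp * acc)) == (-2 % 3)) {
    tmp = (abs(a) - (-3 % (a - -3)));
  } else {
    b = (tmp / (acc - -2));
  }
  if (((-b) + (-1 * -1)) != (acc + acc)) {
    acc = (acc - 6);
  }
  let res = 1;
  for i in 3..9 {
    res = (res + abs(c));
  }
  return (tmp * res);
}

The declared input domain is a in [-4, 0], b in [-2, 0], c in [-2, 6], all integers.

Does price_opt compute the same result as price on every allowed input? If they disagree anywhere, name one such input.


The rewrite breaks on a=-1, b=-1, c=-2, where the results are 13 and 0.
price: tmp = 1; acc = 1; (((b - c) * (tmp * acc)) == (-2 % 3)) -> true; tmp = 1; (((-b) + (-1 * -1)) != (acc + acc)) -> false; res = 1; [i=3]; res = 3; [i=4]; res = 5; [i=5]; res = 7; [i=6]; res = 9; [i=7]; res = 11; [i=8]; res = 13; return 13
price_opt: tmp = 1; acc = 1; (((b - c) * (tmp * acc)) == (-2 % 3)) -> true; tmp = 0; (((-b) + (-1 * -1)) != (acc + acc)) -> false; res = 1; [i=3]; res = 3; [i=4]; res = 5; [i=5]; res = 7; [i=6]; res = 9; [i=7]; res = 11; [i=8]; res = 13; return 0
verdict: not equivalent; witness: a=-1, b=-1, c=-2


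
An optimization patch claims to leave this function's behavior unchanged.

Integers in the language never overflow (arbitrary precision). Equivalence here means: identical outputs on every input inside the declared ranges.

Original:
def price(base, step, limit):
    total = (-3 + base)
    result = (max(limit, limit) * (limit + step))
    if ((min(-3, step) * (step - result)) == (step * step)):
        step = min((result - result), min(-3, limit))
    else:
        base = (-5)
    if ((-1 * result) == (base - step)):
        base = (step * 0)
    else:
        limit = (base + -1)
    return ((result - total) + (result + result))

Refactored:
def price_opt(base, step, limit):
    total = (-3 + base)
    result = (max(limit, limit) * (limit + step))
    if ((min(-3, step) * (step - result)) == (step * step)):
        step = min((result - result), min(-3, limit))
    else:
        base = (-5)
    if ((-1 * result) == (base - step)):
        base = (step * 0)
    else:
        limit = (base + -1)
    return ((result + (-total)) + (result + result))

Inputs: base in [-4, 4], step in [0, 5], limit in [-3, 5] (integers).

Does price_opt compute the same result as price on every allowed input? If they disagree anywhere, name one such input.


Changes here: arithmetic usage differs; the full 486-point sweep finds no disagreement.
verdict: equivalent


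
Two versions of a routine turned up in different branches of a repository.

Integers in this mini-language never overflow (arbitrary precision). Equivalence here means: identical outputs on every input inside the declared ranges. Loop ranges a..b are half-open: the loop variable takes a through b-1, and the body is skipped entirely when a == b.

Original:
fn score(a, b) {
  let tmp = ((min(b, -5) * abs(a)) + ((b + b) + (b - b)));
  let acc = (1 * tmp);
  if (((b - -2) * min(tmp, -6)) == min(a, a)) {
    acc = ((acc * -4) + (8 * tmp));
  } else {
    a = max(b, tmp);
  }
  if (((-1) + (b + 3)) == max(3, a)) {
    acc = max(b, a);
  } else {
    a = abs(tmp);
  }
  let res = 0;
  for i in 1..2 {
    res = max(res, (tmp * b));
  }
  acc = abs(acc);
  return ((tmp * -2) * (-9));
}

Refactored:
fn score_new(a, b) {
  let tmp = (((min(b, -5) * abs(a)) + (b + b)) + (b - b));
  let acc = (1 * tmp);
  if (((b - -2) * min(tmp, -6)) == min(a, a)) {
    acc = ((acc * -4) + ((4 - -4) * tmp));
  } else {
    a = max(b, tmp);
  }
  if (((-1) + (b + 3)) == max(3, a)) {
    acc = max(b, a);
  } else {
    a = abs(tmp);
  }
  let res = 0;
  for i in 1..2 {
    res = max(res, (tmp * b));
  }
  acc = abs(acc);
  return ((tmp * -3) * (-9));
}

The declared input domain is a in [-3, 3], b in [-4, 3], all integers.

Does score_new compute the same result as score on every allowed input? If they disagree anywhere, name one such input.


Consider the input a=-3, b=-4.
score: tmp=-23, then acc=-23, then (((b - -2) * min(tmp, -6)) == min(a, a)) is false, then a=-4, then (((-1) + (b + 3)) == max(3, a)) is false, then a=23, then res=0, then (i=1), then res=92, then acc=23, then returns -414
score_new: tmp=-23, then acc=-23, then (((b - -2) * min(tmp, -6)) == min(a, a)) is false, then a=-4, then (((-1) + (b + 3)) == max(3, a)) is false, then a=23, then res=0, then (i=1), then res=92, then acc=23, then returns -621
-414 != -621, so the rewrite changes behavior.
verdict: not equivalent; witness: a=-3, b=-4


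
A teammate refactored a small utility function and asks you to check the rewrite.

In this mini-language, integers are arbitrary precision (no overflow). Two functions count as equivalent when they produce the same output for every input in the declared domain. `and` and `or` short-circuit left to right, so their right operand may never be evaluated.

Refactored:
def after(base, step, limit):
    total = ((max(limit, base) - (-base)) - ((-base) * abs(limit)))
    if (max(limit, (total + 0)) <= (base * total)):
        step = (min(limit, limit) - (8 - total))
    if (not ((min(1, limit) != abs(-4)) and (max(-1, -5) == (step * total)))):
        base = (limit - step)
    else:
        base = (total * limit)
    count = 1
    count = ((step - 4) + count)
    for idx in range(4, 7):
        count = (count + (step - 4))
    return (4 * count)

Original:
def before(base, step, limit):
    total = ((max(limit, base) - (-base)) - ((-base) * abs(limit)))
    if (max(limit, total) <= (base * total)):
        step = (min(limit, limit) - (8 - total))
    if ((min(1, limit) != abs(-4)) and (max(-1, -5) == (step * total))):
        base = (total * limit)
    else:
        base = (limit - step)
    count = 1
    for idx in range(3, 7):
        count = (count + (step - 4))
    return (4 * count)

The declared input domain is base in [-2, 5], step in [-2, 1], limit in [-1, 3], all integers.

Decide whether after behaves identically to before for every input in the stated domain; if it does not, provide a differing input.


Side by side, the visible changes include: arithmetic usage differs, statement counts differ, boolean connective usage differs, loop structure differs, constant usage differs.
Tracing base=5, step=1, limit=2: before: total := 20 | (max(limit, total) <= (base * total)): true | step := 14 | ((min(1, limit) != abs(-4)) and (max(-1, -5) == (step * total))): false | base := -12 | count := 1 | iter idx=3: | count := 11 | iter idx=4: | count := 21 | iter idx=5: | count := 31 | iter idx=6: | count := 41 | result 164 | after: total := 20 | (max(limit, (total + 0)) <= (base * total)): true | step := 14 | (not ((min(1, limit) != abs(-4)) and (max(-1, -5) == (step * total)))): true | base := -12 | count := 1 | count := 11 | iter idx=4: | count := 21 | iter idx=5: | count := 31 | iter idx=6: | count := 41 | result 164 — matching result 164.
An exhaustive pass over the 160 declared inputs shows identical outputs.
verdict: equivalent


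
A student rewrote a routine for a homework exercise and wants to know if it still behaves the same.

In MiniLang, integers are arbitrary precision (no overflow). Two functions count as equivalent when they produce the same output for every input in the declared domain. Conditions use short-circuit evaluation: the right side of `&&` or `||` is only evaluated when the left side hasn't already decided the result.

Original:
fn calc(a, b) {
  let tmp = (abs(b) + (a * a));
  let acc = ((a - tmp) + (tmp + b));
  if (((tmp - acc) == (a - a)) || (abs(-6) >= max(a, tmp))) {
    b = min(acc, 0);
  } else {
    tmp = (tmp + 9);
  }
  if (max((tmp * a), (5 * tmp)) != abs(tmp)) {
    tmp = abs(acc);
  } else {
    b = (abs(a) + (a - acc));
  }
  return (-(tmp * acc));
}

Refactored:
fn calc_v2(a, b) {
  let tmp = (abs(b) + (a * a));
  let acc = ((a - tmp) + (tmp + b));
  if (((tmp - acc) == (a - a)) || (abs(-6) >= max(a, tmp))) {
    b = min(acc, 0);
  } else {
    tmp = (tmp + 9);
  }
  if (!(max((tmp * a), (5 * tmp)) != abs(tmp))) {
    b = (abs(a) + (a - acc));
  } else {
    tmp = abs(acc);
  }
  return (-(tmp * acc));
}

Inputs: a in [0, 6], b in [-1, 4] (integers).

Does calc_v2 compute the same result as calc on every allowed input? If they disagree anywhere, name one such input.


The two versions differ — the changes include boolean connective usage differs.
Spot check at a=3, b=4 — calc: tmp becomes 13; next acc becomes 7; next (((tmp - acc) == (a - a)) || (abs(-6) >= max(a, tmp))) evaluates to false; next tmp becomes 22; next (max((tmp * a), (5 * tmp)) != abs(tmp)) evaluates to true; next tmp becomes 7; next final value -49. calc_v2: tmp becomes 13; next acc becomes 7; next (((tmp - acc) == (a - a)) || (abs(-6) >= max(a, tmp))) evaluates to false; next tmp becomes 22; next (!(max((tmp * a), (5 * tmp)) != abs(tmp))) evaluates to false; next tmp becomes 7; next final value -49. Both give -49.
Every one of the 42 inputs gives matching results.
verdict: equivalent


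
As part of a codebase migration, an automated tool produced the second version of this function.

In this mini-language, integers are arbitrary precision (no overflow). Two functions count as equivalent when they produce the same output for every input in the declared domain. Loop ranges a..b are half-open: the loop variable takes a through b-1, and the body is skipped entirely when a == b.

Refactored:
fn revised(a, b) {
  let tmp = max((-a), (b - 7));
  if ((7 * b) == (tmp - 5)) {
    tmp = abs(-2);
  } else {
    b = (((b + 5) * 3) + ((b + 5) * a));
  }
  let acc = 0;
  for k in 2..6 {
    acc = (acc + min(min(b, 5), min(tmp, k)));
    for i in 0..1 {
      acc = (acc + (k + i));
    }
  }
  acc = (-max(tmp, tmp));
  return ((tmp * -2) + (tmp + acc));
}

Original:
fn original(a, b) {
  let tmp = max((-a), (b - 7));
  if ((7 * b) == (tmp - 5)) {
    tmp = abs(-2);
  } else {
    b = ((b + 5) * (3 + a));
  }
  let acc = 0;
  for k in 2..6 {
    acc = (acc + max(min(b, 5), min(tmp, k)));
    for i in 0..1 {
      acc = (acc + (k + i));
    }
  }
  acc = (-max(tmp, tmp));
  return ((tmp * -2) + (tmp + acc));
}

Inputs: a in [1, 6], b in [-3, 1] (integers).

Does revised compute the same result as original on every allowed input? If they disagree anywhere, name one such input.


The suspicious edit (`max(min(b, 5), min(tmp, k))` became `min(min(b, 5), min(tmp, k))`) never changes the result for any input inside the declared domain.
One worked example (a=3, b=1) — original: tmp = -3; ((7 * b) == (tmp - 5)) -> false; b = 36; acc = 0; [k=2]; acc = 5; [i=0]; acc = 7; [k=3]; acc = 12; [i=0]; acc = 15; [k=4]; acc = 20; [i=0]; acc = 24; [k=5]; acc = 29; [i=0]; acc = 34; acc = 3; return 6; revised: tmp = -3; ((7 * b) == (tmp - 5)) -> false; b = 36; acc = 0; [k=2]; acc = -3; [i=0]; acc = -1; [k=3]; acc = -4; [i=0]; acc = -1; [k=4]; acc = -4; [i=0]; acc = 0; [k=5]; acc = -3; [i=0]; acc = 2; acc = 3; return 6; agreement on 6.
Sweeping the whole domain (30 inputs) finds no disagreement.
verdict: equivalent


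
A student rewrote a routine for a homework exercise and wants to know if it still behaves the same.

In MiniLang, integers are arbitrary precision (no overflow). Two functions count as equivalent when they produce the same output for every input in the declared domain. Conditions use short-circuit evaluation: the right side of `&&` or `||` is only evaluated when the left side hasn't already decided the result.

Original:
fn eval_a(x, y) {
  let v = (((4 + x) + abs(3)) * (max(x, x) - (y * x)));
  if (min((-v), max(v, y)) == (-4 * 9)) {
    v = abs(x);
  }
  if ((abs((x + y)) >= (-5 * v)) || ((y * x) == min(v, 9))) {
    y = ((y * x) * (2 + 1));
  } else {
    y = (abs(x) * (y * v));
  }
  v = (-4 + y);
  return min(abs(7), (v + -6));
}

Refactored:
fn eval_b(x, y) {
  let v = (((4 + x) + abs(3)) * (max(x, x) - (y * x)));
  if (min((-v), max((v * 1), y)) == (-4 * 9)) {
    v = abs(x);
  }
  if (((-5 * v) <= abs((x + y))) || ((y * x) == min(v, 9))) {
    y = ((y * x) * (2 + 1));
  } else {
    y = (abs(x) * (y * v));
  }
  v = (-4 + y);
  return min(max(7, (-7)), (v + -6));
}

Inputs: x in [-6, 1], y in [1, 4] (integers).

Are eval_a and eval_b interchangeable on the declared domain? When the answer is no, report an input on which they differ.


Side by side, the visible changes include: min/max/abs usage differs, and constant usage differs, and comparison usage differs, and arithmetic usage differs.
One worked example (x=-2, y=4) — eval_a: v becomes 30; next (min((-v), max(v, y)) == (-4 * 9)) evaluates to false; next ((abs((x + y)) >= (-5 * v)) || ((y * x) == min(v, 9))) evaluates to true; next y becomes -24; next v becomes -28; next final value -34; eval_b: v becomes 30; next (min((-v), max((v * 1), y)) == (-4 * 9)) evaluates to false; next (((-5 * v) <= abs((x + y))) || ((y * x) == min(v, 9))) evaluates to true; next y becomes -24; next v becomes -28; next final value -34; agreement on -34.
Every one of the 32 inputs gives matching results.
verdict: equivalent


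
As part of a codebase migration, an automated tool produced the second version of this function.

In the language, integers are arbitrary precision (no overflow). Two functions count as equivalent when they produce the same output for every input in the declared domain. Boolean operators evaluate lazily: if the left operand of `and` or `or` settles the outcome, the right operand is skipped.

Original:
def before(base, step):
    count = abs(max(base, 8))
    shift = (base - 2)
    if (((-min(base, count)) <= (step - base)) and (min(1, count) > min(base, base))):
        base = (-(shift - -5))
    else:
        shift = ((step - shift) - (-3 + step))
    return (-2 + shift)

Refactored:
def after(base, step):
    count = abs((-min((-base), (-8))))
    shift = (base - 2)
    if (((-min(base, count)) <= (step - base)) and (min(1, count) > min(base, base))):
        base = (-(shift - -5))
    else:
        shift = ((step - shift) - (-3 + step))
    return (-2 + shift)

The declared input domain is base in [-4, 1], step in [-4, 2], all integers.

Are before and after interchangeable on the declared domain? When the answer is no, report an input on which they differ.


Behavior is preserved: although min/max/abs usage differs, the outputs never diverge.
Spot check at base=-1, step=-2 — before: count becomes 8; next shift becomes -3; next (((-min(base, count)) <= (step - base)) and (min(1, count) > min(base, base))) evaluates to false; next shift becomes 6; next final value 4. after: count becomes 8; next shift becomes -3; next (((-min(base, count)) <= (step - base)) and (min(1, count) > min(base, base))) evaluates to false; next shift becomes 6; next final value 4. Both give 4.
An exhaustive pass over the 42 declared inputs shows identical outputs.
verdict: equivalent


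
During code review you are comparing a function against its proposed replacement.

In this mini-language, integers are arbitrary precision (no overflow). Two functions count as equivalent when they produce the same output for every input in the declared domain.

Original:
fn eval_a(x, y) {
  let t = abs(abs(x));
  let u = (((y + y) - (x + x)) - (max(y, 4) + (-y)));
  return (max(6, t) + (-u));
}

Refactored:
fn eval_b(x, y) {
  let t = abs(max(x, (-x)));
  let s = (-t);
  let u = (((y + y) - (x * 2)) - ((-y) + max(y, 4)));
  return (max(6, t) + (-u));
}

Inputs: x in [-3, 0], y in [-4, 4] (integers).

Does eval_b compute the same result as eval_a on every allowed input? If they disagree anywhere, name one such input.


Although min/max/abs usage differs, statement counts differ, arithmetic usage differs, local variable names differ, constant usage differs, 36/36 inputs agree.
verdict: equivalent


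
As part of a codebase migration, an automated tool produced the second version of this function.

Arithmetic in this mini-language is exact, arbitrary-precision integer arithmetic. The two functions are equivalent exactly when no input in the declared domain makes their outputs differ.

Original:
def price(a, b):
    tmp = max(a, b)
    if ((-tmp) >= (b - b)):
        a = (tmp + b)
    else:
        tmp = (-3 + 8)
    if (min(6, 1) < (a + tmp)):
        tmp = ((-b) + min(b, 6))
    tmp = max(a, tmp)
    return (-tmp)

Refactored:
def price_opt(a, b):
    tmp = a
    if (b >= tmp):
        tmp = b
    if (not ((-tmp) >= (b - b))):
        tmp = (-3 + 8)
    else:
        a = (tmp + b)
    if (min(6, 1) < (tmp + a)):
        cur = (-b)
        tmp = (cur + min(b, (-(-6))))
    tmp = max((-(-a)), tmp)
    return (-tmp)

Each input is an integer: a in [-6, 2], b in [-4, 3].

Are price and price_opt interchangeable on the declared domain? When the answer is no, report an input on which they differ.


One difference looks behavioral, but it never changes the outcome for any declared input; all 72 inputs agree.
verdict: equivalent


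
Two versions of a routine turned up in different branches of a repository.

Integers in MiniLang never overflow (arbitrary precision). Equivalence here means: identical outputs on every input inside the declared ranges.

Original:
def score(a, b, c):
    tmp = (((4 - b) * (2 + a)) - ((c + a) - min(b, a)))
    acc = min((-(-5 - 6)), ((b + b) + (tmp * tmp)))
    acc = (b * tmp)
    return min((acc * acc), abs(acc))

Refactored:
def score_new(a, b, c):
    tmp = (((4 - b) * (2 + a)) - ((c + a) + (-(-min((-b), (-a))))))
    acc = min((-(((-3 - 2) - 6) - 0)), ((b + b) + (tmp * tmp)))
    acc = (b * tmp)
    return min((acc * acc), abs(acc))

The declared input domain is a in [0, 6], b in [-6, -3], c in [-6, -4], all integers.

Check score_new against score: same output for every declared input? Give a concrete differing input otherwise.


At a=0, b=-6, c=-6: score gives 120, score_new gives 156.
verdict: not equivalent; witness: a=0, b=-6, c=-6


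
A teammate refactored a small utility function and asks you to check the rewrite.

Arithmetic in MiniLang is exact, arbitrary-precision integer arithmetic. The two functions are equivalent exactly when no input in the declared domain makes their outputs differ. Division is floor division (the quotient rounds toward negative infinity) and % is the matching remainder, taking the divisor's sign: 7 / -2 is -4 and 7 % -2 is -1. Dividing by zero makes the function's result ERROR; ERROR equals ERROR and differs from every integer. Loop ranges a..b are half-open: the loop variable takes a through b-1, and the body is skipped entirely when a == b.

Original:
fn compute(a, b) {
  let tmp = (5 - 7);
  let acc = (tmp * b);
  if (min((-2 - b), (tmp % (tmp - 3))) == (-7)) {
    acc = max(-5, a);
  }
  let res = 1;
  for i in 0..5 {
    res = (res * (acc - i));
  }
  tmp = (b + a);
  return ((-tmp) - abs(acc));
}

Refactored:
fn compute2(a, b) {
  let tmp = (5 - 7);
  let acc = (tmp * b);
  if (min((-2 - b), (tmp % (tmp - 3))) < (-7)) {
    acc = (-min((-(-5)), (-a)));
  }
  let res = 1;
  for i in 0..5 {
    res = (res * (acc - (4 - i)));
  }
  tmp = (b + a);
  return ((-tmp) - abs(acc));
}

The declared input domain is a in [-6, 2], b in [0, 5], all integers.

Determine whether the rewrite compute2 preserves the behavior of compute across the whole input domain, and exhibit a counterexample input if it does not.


Not equivalent: a=-6, b=5 separates them (-4 vs -9).
compute: tmp becomes -2; next acc becomes -10; next (min((-2 - b), (tmp % (tmp - 3))) == (-7)) evaluates to true; next acc becomes -5; next res becomes 1; next at i=0:; next res becomes -5; next at i=1:; next res becomes 30; next at i=2:; next res becomes -210; next at i=3:; next res becomes 1680; next at i=4:; next res becomes -15120; next tmp becomes -1; next final value -4
compute2: tmp becomes -2; next acc becomes -10; next (min((-2 - b), (tmp % (tmp - 3))) < (-7)) evaluates to false; next res becomes 1; next at i=0:; next res becomes -14; next at i=1:; next res becomes 182; next at i=2:; next res becomes -2184; next at i=3:; next res becomes 24024; next at i=4:; next res becomes -240240; next tmp becomes -1; next final value -9
verdict: not equivalent; witness: a=-6, b=5


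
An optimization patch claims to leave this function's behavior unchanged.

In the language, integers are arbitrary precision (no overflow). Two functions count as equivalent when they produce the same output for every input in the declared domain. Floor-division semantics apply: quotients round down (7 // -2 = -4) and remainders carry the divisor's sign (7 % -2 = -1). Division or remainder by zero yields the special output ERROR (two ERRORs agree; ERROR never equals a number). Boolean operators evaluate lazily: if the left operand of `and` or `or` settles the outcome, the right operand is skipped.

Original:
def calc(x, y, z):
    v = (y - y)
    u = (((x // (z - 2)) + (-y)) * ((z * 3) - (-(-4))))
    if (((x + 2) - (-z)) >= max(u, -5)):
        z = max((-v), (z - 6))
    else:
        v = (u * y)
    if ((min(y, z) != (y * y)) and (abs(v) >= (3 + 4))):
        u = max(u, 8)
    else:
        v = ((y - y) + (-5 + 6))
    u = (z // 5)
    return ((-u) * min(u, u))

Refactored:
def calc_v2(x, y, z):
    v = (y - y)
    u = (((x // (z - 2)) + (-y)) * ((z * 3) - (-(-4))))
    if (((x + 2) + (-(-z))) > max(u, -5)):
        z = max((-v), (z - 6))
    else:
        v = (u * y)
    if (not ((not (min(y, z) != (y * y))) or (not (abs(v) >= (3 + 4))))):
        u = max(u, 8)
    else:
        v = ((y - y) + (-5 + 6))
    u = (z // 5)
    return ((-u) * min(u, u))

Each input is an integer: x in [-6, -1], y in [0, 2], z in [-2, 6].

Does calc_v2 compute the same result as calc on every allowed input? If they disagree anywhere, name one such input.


The rewrite breaks on x=-6, y=0, z=-1, where the results are 0 and -1.
calc: v becomes 0; next u becomes -14; next (((x + 2) - (-z)) >= max(u, -5)) evaluates to true; next z becomes 0; next ((min(y, z) != (y * y)) and (abs(v) >= (3 + 4))) evaluates to false; next v becomes 1; next u becomes 0; next final value 0
calc_v2: v becomes 0; next u becomes -14; next (((x + 2) + (-(-z))) > max(u, -5)) evaluates to false; next v becomes 0; next (not ((not (min(y, z) != (y * y))) or (not (abs(v) >= (3 + 4))))) evaluates to false; next v becomes 1; next u becomes -1; next final value -1
verdict: not equivalent; witness: x=-6, y=0, z=-1


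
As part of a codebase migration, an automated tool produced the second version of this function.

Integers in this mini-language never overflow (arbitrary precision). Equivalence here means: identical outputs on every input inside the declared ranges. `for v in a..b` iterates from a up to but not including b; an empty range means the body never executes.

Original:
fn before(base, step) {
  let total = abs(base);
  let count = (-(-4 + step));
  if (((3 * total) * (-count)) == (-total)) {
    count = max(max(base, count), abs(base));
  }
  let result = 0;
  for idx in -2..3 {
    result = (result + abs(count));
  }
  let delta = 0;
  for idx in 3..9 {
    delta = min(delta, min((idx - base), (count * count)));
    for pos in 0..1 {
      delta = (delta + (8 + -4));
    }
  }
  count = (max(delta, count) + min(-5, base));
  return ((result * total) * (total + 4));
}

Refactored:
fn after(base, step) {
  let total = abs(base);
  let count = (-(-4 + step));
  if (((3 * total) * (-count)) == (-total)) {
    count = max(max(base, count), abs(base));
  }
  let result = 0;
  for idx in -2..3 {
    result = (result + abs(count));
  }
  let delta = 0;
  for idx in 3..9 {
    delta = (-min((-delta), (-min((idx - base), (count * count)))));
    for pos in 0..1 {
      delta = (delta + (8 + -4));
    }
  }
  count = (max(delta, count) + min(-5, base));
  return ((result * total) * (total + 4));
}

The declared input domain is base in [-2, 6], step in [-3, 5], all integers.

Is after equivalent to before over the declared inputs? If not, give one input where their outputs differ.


Whatever the rewrite altered, no input in the stated domain can expose a difference.
Spot check at base=-1, step=0 — before: total = 1; count = 4; (((3 * total) * (-count)) == (-total)) -> false; result = 0; [idx=-2]; result = 4; [idx=-1]; result = 8; [idx=0]; result = 12; [idx=1]; result = 16; [idx=2]; result = 20; delta = 0; [idx=3]; delta = 0; [pos=0]; delta = 4; [idx=4]; delta = 4; [pos=0]; delta = 8; [idx=5]; delta = 6; [pos=0]; delta = 10; [idx=6]; delta = 7; [pos=0]; delta = 11; [idx=7]; delta = 8; [pos=0]; delta = 12; [idx=8]; delta = 9; [pos=0]; delta = 13; count = 8; return 100. after: total = 1; count = 4; (((3 * total) * (-count)) == (-total)) -> false; result = 0; [idx=-2]; result = 4; [idx=-1]; result = 8; [idx=0]; result = 12; [idx=1]; result = 16; [idx=2]; result = 20; delta = 0; [idx=3]; delta = 4; [pos=0]; delta = 8; [idx=4]; delta = 8; [pos=0]; delta = 12; [idx=5]; delta = 12; [pos=0]; delta = 16; [idx=6]; delta = 16; [pos=0]; delta = 20; [idx=7]; delta = 20; [pos=0]; delta = 24; [idx=8]; delta = 24; [pos=0]; delta = 28; count = 23; return 100. Both give 100.
Checked all 81 inputs in the declared domain: the outputs agree on every one.
verdict: equivalent


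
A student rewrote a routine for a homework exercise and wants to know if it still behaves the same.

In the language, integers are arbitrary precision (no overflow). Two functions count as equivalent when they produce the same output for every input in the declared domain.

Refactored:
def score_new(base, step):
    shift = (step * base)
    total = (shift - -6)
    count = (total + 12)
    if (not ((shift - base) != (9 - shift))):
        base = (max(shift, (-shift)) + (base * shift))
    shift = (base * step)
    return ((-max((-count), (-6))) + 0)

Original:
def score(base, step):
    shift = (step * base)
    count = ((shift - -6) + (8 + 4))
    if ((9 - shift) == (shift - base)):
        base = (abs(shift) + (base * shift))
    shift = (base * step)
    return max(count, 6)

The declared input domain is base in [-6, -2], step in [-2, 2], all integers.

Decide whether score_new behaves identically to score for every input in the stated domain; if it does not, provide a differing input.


Not equivalent: base=-6, step=-2 separates them (30 vs 6).
score: shift=12, then count=30, then ((9 - shift) == (shift - base)) is false, then shift=12, then returns 30
score_new: shift=12, then total=18, then count=30, then (not ((shift - base) != (9 - shift))) is false, then shift=12, then returns 6
verdict: not equivalent; witness: base=-6, step=-2


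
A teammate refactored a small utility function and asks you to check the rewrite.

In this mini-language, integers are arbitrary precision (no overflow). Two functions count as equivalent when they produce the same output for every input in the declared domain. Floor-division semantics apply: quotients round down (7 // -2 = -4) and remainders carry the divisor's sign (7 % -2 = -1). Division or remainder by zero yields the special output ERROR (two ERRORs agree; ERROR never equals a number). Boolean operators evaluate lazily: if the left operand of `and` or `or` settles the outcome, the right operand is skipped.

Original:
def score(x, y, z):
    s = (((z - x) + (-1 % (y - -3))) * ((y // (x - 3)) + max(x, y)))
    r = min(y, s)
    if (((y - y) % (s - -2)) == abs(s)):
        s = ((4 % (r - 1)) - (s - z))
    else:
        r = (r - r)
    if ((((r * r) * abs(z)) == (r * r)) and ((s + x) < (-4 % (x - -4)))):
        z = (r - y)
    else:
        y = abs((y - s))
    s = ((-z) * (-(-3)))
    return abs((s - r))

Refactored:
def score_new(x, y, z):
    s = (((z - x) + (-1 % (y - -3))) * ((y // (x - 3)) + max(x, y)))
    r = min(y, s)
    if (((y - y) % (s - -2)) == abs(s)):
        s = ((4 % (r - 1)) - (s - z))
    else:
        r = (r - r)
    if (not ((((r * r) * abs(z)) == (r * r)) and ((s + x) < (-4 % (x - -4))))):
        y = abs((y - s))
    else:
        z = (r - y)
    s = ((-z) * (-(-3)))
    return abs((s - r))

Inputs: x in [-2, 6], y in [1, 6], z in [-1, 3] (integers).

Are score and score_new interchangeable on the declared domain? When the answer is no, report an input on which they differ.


Side by side, the visible changes include: boolean connective usage differs.
One worked example (x=-2, y=2, z=-1) — score: s = 5; r = 2; (((y - y) % (s - -2)) == abs(s)) -> false; r = 0; ((((r * r) * abs(z)) == (r * r)) and ((s + x) < (-4 % (x - -4)))) -> false; y = 3; s = 3; return 3; score_new: s = 5; r = 2; (((y - y) % (s - -2)) == abs(s)) -> false; r = 0; (not ((((r * r) * abs(z)) == (r * r)) and ((s + x) < (-4 % (x - -4))))) -> true; y = 3; s = 3; return 3; agreement on 3.
Checked all 270 inputs in the declared domain: the outputs agree on every one.
verdict: equivalent


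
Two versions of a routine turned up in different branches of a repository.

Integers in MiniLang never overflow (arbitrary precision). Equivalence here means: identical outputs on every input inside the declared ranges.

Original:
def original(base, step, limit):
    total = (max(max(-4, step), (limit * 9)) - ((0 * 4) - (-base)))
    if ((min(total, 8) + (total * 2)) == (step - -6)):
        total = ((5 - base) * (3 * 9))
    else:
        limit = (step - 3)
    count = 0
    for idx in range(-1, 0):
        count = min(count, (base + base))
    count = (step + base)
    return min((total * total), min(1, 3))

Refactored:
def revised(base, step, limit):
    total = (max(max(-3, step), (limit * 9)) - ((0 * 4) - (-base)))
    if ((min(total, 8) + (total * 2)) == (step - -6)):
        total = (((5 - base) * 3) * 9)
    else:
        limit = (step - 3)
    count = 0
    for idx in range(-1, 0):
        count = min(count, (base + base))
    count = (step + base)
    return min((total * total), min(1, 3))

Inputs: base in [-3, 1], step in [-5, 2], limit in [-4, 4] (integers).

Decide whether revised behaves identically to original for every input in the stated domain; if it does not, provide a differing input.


On input base=-3, step=-5, limit=-4, original returns 1 while revised returns 0.
verdict: not equivalent; witness: base=-3, step=-5, limit=-4


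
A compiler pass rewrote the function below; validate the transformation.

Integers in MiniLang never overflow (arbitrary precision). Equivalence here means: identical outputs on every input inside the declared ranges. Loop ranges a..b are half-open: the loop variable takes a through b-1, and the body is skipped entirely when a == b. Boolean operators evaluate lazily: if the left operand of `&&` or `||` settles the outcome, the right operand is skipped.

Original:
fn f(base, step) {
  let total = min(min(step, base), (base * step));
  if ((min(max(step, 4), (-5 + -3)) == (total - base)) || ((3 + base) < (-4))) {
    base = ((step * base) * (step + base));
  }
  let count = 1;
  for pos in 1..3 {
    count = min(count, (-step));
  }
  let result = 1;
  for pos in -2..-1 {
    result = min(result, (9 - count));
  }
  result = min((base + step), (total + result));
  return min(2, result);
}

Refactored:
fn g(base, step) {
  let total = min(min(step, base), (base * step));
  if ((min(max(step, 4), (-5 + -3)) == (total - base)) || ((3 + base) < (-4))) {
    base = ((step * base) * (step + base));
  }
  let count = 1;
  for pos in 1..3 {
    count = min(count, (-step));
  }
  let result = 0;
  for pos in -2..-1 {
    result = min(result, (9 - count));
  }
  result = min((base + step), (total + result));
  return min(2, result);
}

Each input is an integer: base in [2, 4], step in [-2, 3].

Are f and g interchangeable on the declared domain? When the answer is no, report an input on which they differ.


Evaluate both at base=2, step=-2.
f: total = -4; ((min(max(step, 4), (-5 + -3)) == (total - base)) || ((3 + base) < (-4))) -> false; count = 1; [pos=1]; count = 1; [pos=2]; count = 1; result = 1; [pos=-2]; result = 1; result = -3; return -3
g: total = -4; ((min(max(step, 4), (-5 + -3)) == (total - base)) || ((3 + base) < (-4))) -> false; count = 1; [pos=1]; count = 1; [pos=2]; count = 1; result = 0; [pos=-2]; result = 0; result = -4; return -4
-3 vs -4 — the two versions disagree here.
verdict: not equivalent; witness: base=2, step=-2


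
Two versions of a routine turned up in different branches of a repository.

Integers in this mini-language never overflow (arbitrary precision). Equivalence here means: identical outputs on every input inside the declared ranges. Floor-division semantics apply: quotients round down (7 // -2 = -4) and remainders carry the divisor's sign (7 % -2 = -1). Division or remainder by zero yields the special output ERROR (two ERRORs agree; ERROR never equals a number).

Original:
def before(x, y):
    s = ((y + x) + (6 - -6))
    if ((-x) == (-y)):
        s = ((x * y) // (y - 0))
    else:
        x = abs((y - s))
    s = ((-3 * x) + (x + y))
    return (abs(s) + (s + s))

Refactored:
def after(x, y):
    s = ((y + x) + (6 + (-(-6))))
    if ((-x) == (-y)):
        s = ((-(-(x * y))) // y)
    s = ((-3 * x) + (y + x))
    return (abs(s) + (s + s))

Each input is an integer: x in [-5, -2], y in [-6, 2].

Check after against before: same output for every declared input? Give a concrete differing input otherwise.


Input x=-5, y=-6: -20 from before versus 12 from after.
verdict: not equivalent; witness: x=-5, y=-6


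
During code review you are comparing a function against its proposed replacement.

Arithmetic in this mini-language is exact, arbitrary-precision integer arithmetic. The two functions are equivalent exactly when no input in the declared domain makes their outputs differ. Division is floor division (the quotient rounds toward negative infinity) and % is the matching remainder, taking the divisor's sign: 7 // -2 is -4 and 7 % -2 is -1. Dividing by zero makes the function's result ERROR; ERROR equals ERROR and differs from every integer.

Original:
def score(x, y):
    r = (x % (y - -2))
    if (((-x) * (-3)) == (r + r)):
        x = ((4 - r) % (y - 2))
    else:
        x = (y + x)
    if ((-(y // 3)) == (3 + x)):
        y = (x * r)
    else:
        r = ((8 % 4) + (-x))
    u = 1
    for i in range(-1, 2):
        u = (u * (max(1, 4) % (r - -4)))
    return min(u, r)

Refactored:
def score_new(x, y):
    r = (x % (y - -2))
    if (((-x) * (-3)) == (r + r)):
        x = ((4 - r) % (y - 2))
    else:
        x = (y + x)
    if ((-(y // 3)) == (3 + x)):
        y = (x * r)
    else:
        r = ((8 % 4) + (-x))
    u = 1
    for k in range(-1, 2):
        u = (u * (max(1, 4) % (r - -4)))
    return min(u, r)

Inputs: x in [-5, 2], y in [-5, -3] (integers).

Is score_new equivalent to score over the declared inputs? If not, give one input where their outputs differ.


Changes here: local variable names differ; the full 24-point sweep finds no disagreement.
verdict: equivalent


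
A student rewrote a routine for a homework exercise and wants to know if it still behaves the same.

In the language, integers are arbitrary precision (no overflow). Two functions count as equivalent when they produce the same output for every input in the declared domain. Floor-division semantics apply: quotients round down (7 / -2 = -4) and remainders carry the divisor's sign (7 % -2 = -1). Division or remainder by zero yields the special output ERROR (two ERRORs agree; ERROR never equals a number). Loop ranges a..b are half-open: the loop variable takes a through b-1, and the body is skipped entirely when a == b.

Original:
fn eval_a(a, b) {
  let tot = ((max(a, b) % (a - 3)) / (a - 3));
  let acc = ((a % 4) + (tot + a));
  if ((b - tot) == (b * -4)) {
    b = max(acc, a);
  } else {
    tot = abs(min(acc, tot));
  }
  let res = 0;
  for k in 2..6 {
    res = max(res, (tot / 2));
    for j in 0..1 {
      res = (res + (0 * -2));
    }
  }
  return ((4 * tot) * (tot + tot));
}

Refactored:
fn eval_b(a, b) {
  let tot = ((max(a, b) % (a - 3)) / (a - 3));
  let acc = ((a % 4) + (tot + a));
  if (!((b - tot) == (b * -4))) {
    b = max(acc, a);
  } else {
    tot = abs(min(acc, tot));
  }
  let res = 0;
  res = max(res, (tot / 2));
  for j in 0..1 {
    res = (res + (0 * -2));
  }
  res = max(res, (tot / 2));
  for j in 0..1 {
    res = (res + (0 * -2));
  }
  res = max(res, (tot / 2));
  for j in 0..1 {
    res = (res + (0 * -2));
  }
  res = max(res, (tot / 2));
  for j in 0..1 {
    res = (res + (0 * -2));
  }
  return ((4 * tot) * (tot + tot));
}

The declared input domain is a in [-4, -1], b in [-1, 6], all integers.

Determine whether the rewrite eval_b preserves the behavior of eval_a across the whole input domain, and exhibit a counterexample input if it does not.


There is a counterexample at a=-4, b=-1: 128 on one side, 0 on the other.
eval_a: tot=0, then acc=-4, then ((b - tot) == (b * -4)) is false, then tot=4, then res=0, then (k=2), then res=2, then (j=0), then res=2, then (k=3), then res=2, then (j=0), then res=2, then (k=4), then res=2, then (j=0), then res=2, then (k=5), then res=2, then (j=0), then res=2, then returns 128
eval_b: tot=0, then acc=-4, then (!((b - tot) == (b * -4))) is true, then b=-4, then res=0, then res=0, then (j=0), then res=0, then res=0, then (j=0), then res=0, then res=0, then (j=0), then res=0, then res=0, then (j=0), then res=0, then returns 0
verdict: not equivalent; witness: a=-4, b=-1


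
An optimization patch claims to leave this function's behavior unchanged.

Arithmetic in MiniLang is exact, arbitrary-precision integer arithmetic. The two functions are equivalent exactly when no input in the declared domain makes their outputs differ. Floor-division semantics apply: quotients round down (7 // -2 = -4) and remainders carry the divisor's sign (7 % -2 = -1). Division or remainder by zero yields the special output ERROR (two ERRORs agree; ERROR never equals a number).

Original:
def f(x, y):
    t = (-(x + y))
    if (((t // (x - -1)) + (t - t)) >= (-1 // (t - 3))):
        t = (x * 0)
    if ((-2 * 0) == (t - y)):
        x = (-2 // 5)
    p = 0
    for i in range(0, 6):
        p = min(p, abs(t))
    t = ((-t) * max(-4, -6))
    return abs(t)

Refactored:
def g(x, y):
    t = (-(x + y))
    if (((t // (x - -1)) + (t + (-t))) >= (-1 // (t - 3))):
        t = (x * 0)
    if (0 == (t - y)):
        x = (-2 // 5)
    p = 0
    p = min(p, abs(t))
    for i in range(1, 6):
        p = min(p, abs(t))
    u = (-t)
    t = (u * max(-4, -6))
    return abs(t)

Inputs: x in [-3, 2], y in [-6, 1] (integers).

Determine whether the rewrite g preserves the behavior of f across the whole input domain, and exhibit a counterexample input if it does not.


Differences: statement counts differ; also constant usage differs; also loop structure differs; also arithmetic usage differs; also local variable names differ; also min/max/abs usage differs — yet all 48 inputs agree.
verdict: equivalent
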